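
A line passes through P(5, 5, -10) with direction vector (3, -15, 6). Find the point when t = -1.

P(t) = P + t·d
  = (5 + 3·(-1), 5 + (-15)·(-1), -10 + 6·(-1))
  = (5 - 3, 5 + 15, -10 - 6)
  = (2, 20, -16)

(2, 20, -16)


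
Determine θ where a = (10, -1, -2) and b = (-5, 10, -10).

a·b = 10·(-5) + (-1)·10 + (-2)·(-10) = -50 - 10 + 20 = -40
|a| = √(10² + (-1)² + (-2)²) = √105 ≈ 10.25
|b| = √((-5)² + 10² + (-10)²) = √225 ≈ 15
cos θ = (a·b)/(|a||b|) = -40/(10.25·15) ≈ -0.2602
θ = arccos(-0.2602) ≈ 105.1°

105.1°


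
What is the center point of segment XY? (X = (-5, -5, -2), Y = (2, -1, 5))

M = ((x₁+x₂)/2, (y₁+y₂)/2, (z₁+z₂)/2)
  = ((-5 + 2)/2, (-5 - 1)/2, (-2 + 5)/2)
  = (-3/2, -6/2, 3/2)
  = (-1.5, -3, 1.5)

(-1.5, -3, 1.5)


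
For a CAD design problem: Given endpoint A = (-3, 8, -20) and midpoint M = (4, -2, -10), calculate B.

B = 2M - A
  = (2·4 - (-3), 2·(-2) - 8, 2·(-10) - (-20))
  = (8 + 3, -4 - 8, -20 + 20)
  = (11, -12, 0)

(11, -12, 0)


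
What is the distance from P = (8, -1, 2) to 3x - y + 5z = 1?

distance = |a·x₀ + b·y₀ + c·z₀ - d| / √(a² + b² + c²)
  = |3·8 + (-1)·(-1) + 5·2 - 1| / √(3² + (-1)² + 5²)
  = |24 + 1 + 10 - 1| / √(9 + 1 + 25)
  = |34| / √35
  = 34 / 5.916
  ≈ 5.747

5.747


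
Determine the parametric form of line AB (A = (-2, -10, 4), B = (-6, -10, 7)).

Direction vector d = B - A = (-6 + 2, -10 + 10, 7 - 4) = (-4, 0, 3)
Parametric form r = A + t·d:
x = -2 - 4t, y = -10, z = 4 + 3t

x = -2 - 4t, y = -10, z = 4 + 3t


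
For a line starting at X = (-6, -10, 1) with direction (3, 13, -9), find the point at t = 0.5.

P(t) = X + t·d
  = (-6 + 3·0.5, -10 + 13·0.5, 1 + (-9)·0.5)
  = (-6 + 1.5, -10 + 6.5, 1 - 4.5)
  = (-4.5, -3.5, -3.5)

(-4.5, -3.5, -3.5)


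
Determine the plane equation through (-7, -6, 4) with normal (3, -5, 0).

The plane through P with normal n = (a, b, c) satisfies n·(r - P) = 0,
i.e. ax + by + cz = a·x₀ + b·y₀ + c·z₀.
d = 3·(-7) + (-5)·(-6) + 0·4
  = -21 + 30 + 0
  = 9
Equation: 3x - 5y = 9

3x - 5y = 9


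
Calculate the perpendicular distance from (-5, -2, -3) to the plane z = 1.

distance = |a·x₀ + b·y₀ + c·z₀ - d| / √(a² + b² + c²)
  = |0·(-5) + 0·(-2) + 1·(-3) - 1| / √(0² + 0² + 1²)
  = |0 + 0 - 3 - 1| / √(0 + 0 + 1)
  = |-4| / √1
  = 4 / 1
  ≈ 4

4


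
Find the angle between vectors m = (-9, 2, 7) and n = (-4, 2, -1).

m·n = (-9)·(-4) + 2·2 + 7·(-1) = 36 + 4 - 7 = 33
|m| = √((-9)² + 2² + 7²) = √134 ≈ 11.58
|n| = √((-4)² + 2² + (-1)²) = √21 ≈ 4.583
cos θ = (m·n)/(|m||n|) = 33/(11.58·4.583) ≈ 0.6221
θ = arccos(0.6221) ≈ 51.53°

51.53°


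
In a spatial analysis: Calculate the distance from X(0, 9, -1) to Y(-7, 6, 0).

d = √[(x₂-x₁)² + (y₂-y₁)² + (z₂-z₁)²]
  = √[(-7)² + (-3)² + 1²]
  = √[49 + 9 + 1]
  = √59
  ≈ 7.681

7.681


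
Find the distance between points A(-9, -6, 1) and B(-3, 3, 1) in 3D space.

d = √[(x₂-x₁)² + (y₂-y₁)² + (z₂-z₁)²]
  = √[6² + 9² + 0²]
  = √[36 + 81 + 0]
  = √117
  ≈ 10.82

10.82


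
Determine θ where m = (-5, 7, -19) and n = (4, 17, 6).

m·n = (-5)·4 + 7·17 + (-19)·6 = -20 + 119 - 114 = -15
|m| = √((-5)² + 7² + (-19)²) = √435 ≈ 20.86
|n| = √(4² + 17² + 6²) = √341 ≈ 18.47
cos θ = (m·n)/(|m||n|) = -15/(20.86·18.47) ≈ -0.03895
θ = arccos(-0.03895) ≈ 92.23°

92.23°


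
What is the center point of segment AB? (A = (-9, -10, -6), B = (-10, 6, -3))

M = ((x₁+x₂)/2, (y₁+y₂)/2, (z₁+z₂)/2)
  = ((-9 - 10)/2, (-10 + 6)/2, (-6 - 3)/2)
  = (-19/2, -4/2, -9/2)
  = (-9.5, -2, -4.5)

(-9.5, -2, -4.5)


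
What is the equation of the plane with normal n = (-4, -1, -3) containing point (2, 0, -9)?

The plane through P with normal n = (a, b, c) satisfies n·(r - P) = 0,
i.e. ax + by + cz = a·x₀ + b·y₀ + c·z₀.
d = (-4)·2 + (-1)·0 + (-3)·(-9)
  = -8 + 0 + 27
  = 19
Equation: -4x - y - 3z = 19

-4x - y - 3z = 19


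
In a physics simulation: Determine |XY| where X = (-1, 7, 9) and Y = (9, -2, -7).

d = √[(x₂-x₁)² + (y₂-y₁)² + (z₂-z₁)²]
  = √[10² + (-9)² + (-16)²]
  = √[100 + 81 + 256]
  = √437
  ≈ 20.9

20.9


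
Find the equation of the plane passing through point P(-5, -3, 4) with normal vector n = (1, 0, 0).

The plane through P with normal n = (a, b, c) satisfies n·(r - P) = 0,
i.e. ax + by + cz = a·x₀ + b·y₀ + c·z₀.
d = 1·(-5) + 0·(-3) + 0·4
  = -5 + 0 + 0
  = -5
Equation: x = -5

x = -5


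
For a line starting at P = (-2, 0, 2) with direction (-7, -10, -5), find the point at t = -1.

P(t) = P + t·d
  = (-2 + (-7)·(-1), 0 + (-10)·(-1), 2 + (-5)·(-1))
  = (-2 + 7, 0 + 10, 2 + 5)
  = (5, 10, 7)

(5, 10, 7)


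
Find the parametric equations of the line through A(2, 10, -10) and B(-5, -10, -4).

Direction vector d = B - A = (-5 - 2, -10 - 10, -4 + 10) = (-7, -20, 6)
Parametric form r = A + t·d:
x = 2 - 7t, y = 10 - 20t, z = -10 + 6t

x = 2 - 7t, y = 10 - 20t, z = -10 + 6t


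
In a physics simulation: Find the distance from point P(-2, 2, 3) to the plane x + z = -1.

distance = |a·x₀ + b·y₀ + c·z₀ - d| / √(a² + b² + c²)
  = |1·(-2) + 0·2 + 1·3 - (-1)| / √(1² + 0² + 1²)
  = |-2 + 0 + 3 + 1| / √(1 + 0 + 1)
  = |2| / √2
  = 2 / 1.414
  ≈ 1.414

1.414


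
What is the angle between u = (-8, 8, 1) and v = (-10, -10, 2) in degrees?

u·v = (-8)·(-10) + 8·(-10) + 1·2 = 80 - 80 + 2 = 2
|u| = √((-8)² + 8² + 1²) = √129 ≈ 11.36
|v| = √((-10)² + (-10)² + 2²) = √204 ≈ 14.28
cos θ = (u·v)/(|u||v|) = 2/(11.36·14.28) ≈ 0.01233
θ = arccos(0.01233) ≈ 89.29°

89.29°


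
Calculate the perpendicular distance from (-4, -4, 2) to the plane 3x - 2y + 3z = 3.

distance = |a·x₀ + b·y₀ + c·z₀ - d| / √(a² + b² + c²)
  = |3·(-4) + (-2)·(-4) + 3·2 - 3| / √(3² + (-2)² + 3²)
  = |-12 + 8 + 6 - 3| / √(9 + 4 + 9)
  = |-1| / √22
  = 1 / 4.69
  ≈ 0.2132

0.2132


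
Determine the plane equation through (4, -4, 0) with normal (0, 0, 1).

The plane through P with normal n = (a, b, c) satisfies n·(r - P) = 0,
i.e. ax + by + cz = a·x₀ + b·y₀ + c·z₀.
d = 0·4 + 0·(-4) + 1·0
  = 0 + 0 + 0
  = 0
Equation: z = 0

z = 0


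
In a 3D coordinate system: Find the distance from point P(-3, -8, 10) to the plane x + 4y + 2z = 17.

distance = |a·x₀ + b·y₀ + c·z₀ - d| / √(a² + b² + c²)
  = |1·(-3) + 4·(-8) + 2·10 - 17| / √(1² + 4² + 2²)
  = |-3 - 32 + 20 - 17| / √(1 + 16 + 4)
  = |-32| / √21
  = 32 / 4.583
  ≈ 6.983

6.983


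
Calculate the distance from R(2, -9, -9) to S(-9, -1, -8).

d = √[(x₂-x₁)² + (y₂-y₁)² + (z₂-z₁)²]
  = √[(-11)² + 8² + 1²]
  = √[121 + 64 + 1]
  = √186
  ≈ 13.64

13.64


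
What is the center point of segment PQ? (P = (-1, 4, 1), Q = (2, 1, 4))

M = ((x₁+x₂)/2, (y₁+y₂)/2, (z₁+z₂)/2)
  = ((-1 + 2)/2, (4 + 1)/2, (1 + 4)/2)
  = (1/2, 5/2, 5/2)
  = (0.5, 2.5, 2.5)

(0.5, 2.5, 2.5)


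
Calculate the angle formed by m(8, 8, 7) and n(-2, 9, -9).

m·n = 8·(-2) + 8·9 + 7·(-9) = -16 + 72 - 63 = -7
|m| = √(8² + 8² + 7²) = √177 ≈ 13.3
|n| = √((-2)² + 9² + (-9)²) = √166 ≈ 12.88
cos θ = (m·n)/(|m||n|) = -7/(13.3·12.88) ≈ -0.04084
θ = arccos(-0.04084) ≈ 92.34°

92.34°


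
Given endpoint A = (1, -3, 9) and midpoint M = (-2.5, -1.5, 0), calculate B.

B = 2M - A
  = (2·(-2.5) - 1, 2·(-1.5) - (-3), 2·0 - 9)
  = (-5 - 1, -3 + 3, 0 - 9)
  = (-6, 0, -9)

(-6, 0, -9)


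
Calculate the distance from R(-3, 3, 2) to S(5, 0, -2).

d = √[(x₂-x₁)² + (y₂-y₁)² + (z₂-z₁)²]
  = √[8² + (-3)² + (-4)²]
  = √[64 + 9 + 16]
  = √89
  ≈ 9.434

9.434


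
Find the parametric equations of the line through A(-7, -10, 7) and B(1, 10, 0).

Direction vector d = B - A = (1 + 7, 10 + 10, 0 - 7) = (8, 20, -7)
Parametric form r = A + t·d:
x = -7 + 8t, y = -10 + 20t, z = 7 - 7t

x = -7 + 8t, y = -10 + 20t, z = 7 - 7t


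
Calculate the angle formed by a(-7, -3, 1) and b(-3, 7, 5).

a·b = (-7)·(-3) + (-3)·7 + 1·5 = 21 - 21 + 5 = 5
|a| = √((-7)² + (-3)² + 1²) = √59 ≈ 7.681
|b| = √((-3)² + 7² + 5²) = √83 ≈ 9.11
cos θ = (a·b)/(|a||b|) = 5/(7.681·9.11) ≈ 0.07145
θ = arccos(0.07145) ≈ 85.9°

85.9°


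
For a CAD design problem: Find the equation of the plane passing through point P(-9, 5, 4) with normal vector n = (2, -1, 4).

The plane through P with normal n = (a, b, c) satisfies n·(r - P) = 0,
i.e. ax + by + cz = a·x₀ + b·y₀ + c·z₀.
d = 2·(-9) + (-1)·5 + 4·4
  = -18 - 5 + 16
  = -7
Equation: 2x - y + 4z = -7

2x - y + 4z = -7


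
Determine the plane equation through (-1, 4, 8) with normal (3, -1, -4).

The plane through P with normal n = (a, b, c) satisfies n·(r - P) = 0,
i.e. ax + by + cz = a·x₀ + b·y₀ + c·z₀.
d = 3·(-1) + (-1)·4 + (-4)·8
  = -3 - 4 - 32
  = -39
Equation: 3x - y - 4z = -39

3x - y - 4z = -39


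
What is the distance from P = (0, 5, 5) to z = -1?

distance = |a·x₀ + b·y₀ + c·z₀ - d| / √(a² + b² + c²)
  = |0·0 + 0·5 + 1·5 - (-1)| / √(0² + 0² + 1²)
  = |0 + 0 + 5 + 1| / √(0 + 0 + 1)
  = |6| / √1
  = 6 / 1
  ≈ 6

6


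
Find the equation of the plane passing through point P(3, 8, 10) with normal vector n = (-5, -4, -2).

The plane through P with normal n = (a, b, c) satisfies n·(r - P) = 0,
i.e. ax + by + cz = a·x₀ + b·y₀ + c·z₀.
d = (-5)·3 + (-4)·8 + (-2)·10
  = -15 - 32 - 20
  = -67
Equation: -5x - 4y - 2z = -67

-5x - 4y - 2z = -67


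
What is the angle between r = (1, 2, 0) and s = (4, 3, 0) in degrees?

r·s = 1·4 + 2·3 + 0·0 = 4 + 6 + 0 = 10
|r| = √(1² + 2² + 0²) = √5 ≈ 2.236
|s| = √(4² + 3² + 0²) = √25 ≈ 5
cos θ = (r·s)/(|r||s|) = 10/(2.236·5) ≈ 0.8944
θ = arccos(0.8944) ≈ 26.57°

26.57°


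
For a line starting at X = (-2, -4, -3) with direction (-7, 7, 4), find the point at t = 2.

P(t) = X + t·d
  = (-2 + (-7)·2, -4 + 7·2, -3 + 4·2)
  = (-2 - 14, -4 + 14, -3 + 8)
  = (-16, 10, 5)

(-16, 10, 5)


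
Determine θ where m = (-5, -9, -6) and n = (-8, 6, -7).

m·n = (-5)·(-8) + (-9)·6 + (-6)·(-7) = 40 - 54 + 42 = 28
|m| = √((-5)² + (-9)² + (-6)²) = √142 ≈ 11.92
|n| = √((-8)² + 6² + (-7)²) = √149 ≈ 12.21
cos θ = (m·n)/(|m||n|) = 28/(11.92·12.21) ≈ 0.1925
θ = arccos(0.1925) ≈ 78.9°

78.9°


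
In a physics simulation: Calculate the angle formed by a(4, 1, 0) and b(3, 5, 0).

a·b = 4·3 + 1·5 + 0·0 = 12 + 5 + 0 = 17
|a| = √(4² + 1² + 0²) = √17 ≈ 4.123
|b| = √(3² + 5² + 0²) = √34 ≈ 5.831
cos θ = (a·b)/(|a||b|) = 17/(4.123·5.831) ≈ 0.7071
θ = arccos(0.7071) ≈ 45°

45°


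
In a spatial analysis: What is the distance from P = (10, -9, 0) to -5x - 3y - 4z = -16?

distance = |a·x₀ + b·y₀ + c·z₀ - d| / √(a² + b² + c²)
  = |(-5)·10 + (-3)·(-9) + (-4)·0 - (-16)| / √((-5)² + (-3)² + (-4)²)
  = |-50 + 27 + 0 + 16| / √(25 + 9 + 16)
  = |-7| / √50
  = 7 / 7.071
  ≈ 0.9899

0.9899


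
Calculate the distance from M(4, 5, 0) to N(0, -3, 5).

d = √[(x₂-x₁)² + (y₂-y₁)² + (z₂-z₁)²]
  = √[(-4)² + (-8)² + 5²]
  = √[16 + 64 + 25]
  = √105
  ≈ 10.25

10.25


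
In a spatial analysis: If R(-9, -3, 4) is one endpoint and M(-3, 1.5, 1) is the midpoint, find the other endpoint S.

S = 2M - R
  = (2·(-3) - (-9), 2·1.5 - (-3), 2·1 - 4)
  = (-6 + 9, 3 + 3, 2 - 4)
  = (3, 6, -2)

(3, 6, -2)


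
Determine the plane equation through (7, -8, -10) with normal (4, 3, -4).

The plane through P with normal n = (a, b, c) satisfies n·(r - P) = 0,
i.e. ax + by + cz = a·x₀ + b·y₀ + c·z₀.
d = 4·7 + 3·(-8) + (-4)·(-10)
  = 28 - 24 + 40
  = 44
Equation: 4x + 3y - 4z = 44

4x + 3y - 4z = 44


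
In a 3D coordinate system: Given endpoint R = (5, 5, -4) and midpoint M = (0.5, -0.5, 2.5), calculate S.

S = 2M - R
  = (2·0.5 - 5, 2·(-0.5) - 5, 2·2.5 - (-4))
  = (1 - 5, -1 - 5, 5 + 4)
  = (-4, -6, 9)

(-4, -6, 9)


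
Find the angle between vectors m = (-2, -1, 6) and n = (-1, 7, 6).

m·n = (-2)·(-1) + (-1)·7 + 6·6 = 2 - 7 + 36 = 31
|m| = √((-2)² + (-1)² + 6²) = √41 ≈ 6.403
|n| = √((-1)² + 7² + 6²) = √86 ≈ 9.274
cos θ = (m·n)/(|m||n|) = 31/(6.403·9.274) ≈ 0.5221
θ = arccos(0.5221) ≈ 58.53°

58.53°


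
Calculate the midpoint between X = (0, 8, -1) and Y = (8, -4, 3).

M = ((x₁+x₂)/2, (y₁+y₂)/2, (z₁+z₂)/2)
  = ((0 + 8)/2, (8 - 4)/2, (-1 + 3)/2)
  = (8/2, 4/2, 2/2)
  = (4, 2, 1)

(4, 2, 1)


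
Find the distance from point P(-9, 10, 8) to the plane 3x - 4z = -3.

distance = |a·x₀ + b·y₀ + c·z₀ - d| / √(a² + b² + c²)
  = |3·(-9) + 0·10 + (-4)·8 - (-3)| / √(3² + 0² + (-4)²)
  = |-27 + 0 - 32 + 3| / √(9 + 0 + 16)
  = |-56| / √25
  = 56 / 5
  ≈ 11.2

11.2


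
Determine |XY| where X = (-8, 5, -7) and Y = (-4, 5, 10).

d = √[(x₂-x₁)² + (y₂-y₁)² + (z₂-z₁)²]
  = √[4² + 0² + 17²]
  = √[16 + 0 + 289]
  = √305
  ≈ 17.46

17.46


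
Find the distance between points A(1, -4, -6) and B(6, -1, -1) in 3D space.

d = √[(x₂-x₁)² + (y₂-y₁)² + (z₂-z₁)²]
  = √[5² + 3² + 5²]
  = √[25 + 9 + 25]
  = √59
  ≈ 7.681

7.681


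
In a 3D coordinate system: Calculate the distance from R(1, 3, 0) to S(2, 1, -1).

d = √[(x₂-x₁)² + (y₂-y₁)² + (z₂-z₁)²]
  = √[1² + (-2)² + (-1)²]
  = √[1 + 4 + 1]
  = √6
  ≈ 2.449

2.449


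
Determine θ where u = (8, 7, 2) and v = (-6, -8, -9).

u·v = 8·(-6) + 7·(-8) + 2·(-9) = -48 - 56 - 18 = -122
|u| = √(8² + 7² + 2²) = √117 ≈ 10.82
|v| = √((-6)² + (-8)² + (-9)²) = √181 ≈ 13.45
cos θ = (u·v)/(|u||v|) = -122/(10.82·13.45) ≈ -0.8384
θ = arccos(-0.8384) ≈ 147°

147°


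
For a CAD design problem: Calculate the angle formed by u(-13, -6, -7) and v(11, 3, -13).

u·v = (-13)·11 + (-6)·3 + (-7)·(-13) = -143 - 18 + 91 = -70
|u| = √((-13)² + (-6)² + (-7)²) = √254 ≈ 15.94
|v| = √(11² + 3² + (-13)²) = √299 ≈ 17.29
cos θ = (u·v)/(|u||v|) = -70/(15.94·17.29) ≈ -0.254
θ = arccos(-0.254) ≈ 104.7°

104.7°


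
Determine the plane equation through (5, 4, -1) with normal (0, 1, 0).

The plane through P with normal n = (a, b, c) satisfies n·(r - P) = 0,
i.e. ax + by + cz = a·x₀ + b·y₀ + c·z₀.
d = 0·5 + 1·4 + 0·(-1)
  = 0 + 4 + 0
  = 4
Equation: y = 4

y = 4


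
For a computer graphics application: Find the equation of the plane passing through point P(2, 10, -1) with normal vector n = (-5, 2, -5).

The plane through P with normal n = (a, b, c) satisfies n·(r - P) = 0,
i.e. ax + by + cz = a·x₀ + b·y₀ + c·z₀.
d = (-5)·2 + 2·10 + (-5)·(-1)
  = -10 + 20 + 5
  = 15
Equation: -5x + 2y - 5z = 15

-5x + 2y - 5z = 15


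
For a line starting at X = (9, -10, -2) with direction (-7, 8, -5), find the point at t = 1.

P(t) = X + t·d
  = (9 + (-7)·1, -10 + 8·1, -2 + (-5)·1)
  = (9 - 7, -10 + 8, -2 - 5)
  = (2, -2, -7)

(2, -2, -7)


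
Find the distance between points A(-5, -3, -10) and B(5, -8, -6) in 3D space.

d = √[(x₂-x₁)² + (y₂-y₁)² + (z₂-z₁)²]
  = √[10² + (-5)² + 4²]
  = √[100 + 25 + 16]
  = √141
  ≈ 11.87

11.87


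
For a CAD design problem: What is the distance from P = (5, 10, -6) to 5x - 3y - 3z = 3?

distance = |a·x₀ + b·y₀ + c·z₀ - d| / √(a² + b² + c²)
  = |5·5 + (-3)·10 + (-3)·(-6) - 3| / √(5² + (-3)² + (-3)²)
  = |25 - 30 + 18 - 3| / √(25 + 9 + 9)
  = |10| / √43
  = 10 / 6.557
  ≈ 1.525

1.525


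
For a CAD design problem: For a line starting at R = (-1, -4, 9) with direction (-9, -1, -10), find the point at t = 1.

P(t) = R + t·d
  = (-1 + (-9)·1, -4 + (-1)·1, 9 + (-10)·1)
  = (-1 - 9, -4 - 1, 9 - 10)
  = (-10, -5, -1)

(-10, -5, -1)


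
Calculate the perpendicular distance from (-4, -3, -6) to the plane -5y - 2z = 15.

distance = |a·x₀ + b·y₀ + c·z₀ - d| / √(a² + b² + c²)
  = |0·(-4) + (-5)·(-3) + (-2)·(-6) - 15| / √(0² + (-5)² + (-2)²)
  = |0 + 15 + 12 - 15| / √(0 + 25 + 4)
  = |12| / √29
  = 12 / 5.385
  ≈ 2.228

2.228


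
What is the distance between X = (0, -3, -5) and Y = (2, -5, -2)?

d = √[(x₂-x₁)² + (y₂-y₁)² + (z₂-z₁)²]
  = √[2² + (-2)² + 3²]
  = √[4 + 4 + 9]
  = √17
  ≈ 4.123

4.123


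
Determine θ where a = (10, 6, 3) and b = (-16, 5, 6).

a·b = 10·(-16) + 6·5 + 3·6 = -160 + 30 + 18 = -112
|a| = √(10² + 6² + 3²) = √145 ≈ 12.04
|b| = √((-16)² + 5² + 6²) = √317 ≈ 17.8
cos θ = (a·b)/(|a||b|) = -112/(12.04·17.8) ≈ -0.5224
θ = arccos(-0.5224) ≈ 121.5°

121.5°


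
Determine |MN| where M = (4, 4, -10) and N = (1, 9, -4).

d = √[(x₂-x₁)² + (y₂-y₁)² + (z₂-z₁)²]
  = √[(-3)² + 5² + 6²]
  = √[9 + 25 + 36]
  = √70
  ≈ 8.367

8.367


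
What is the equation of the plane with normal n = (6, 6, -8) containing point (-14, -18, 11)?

The plane through P with normal n = (a, b, c) satisfies n·(r - P) = 0,
i.e. ax + by + cz = a·x₀ + b·y₀ + c·z₀.
d = 6·(-14) + 6·(-18) + (-8)·11
  = -84 - 108 - 88
  = -280
Equation: 6x + 6y - 8z = -280

6x + 6y - 8z = -280


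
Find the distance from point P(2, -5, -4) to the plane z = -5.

distance = |a·x₀ + b·y₀ + c·z₀ - d| / √(a² + b² + c²)
  = |0·2 + 0·(-5) + 1·(-4) - (-5)| / √(0² + 0² + 1²)
  = |0 + 0 - 4 + 5| / √(0 + 0 + 1)
  = |1| / √1
  = 1 / 1
  ≈ 1

1


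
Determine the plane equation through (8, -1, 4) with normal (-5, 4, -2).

The plane through P with normal n = (a, b, c) satisfies n·(r - P) = 0,
i.e. ax + by + cz = a·x₀ + b·y₀ + c·z₀.
d = (-5)·8 + 4·(-1) + (-2)·4
  = -40 - 4 - 8
  = -52
Equation: -5x + 4y - 2z = -52

-5x + 4y - 2z = -52


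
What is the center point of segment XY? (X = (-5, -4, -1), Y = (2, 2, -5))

M = ((x₁+x₂)/2, (y₁+y₂)/2, (z₁+z₂)/2)
  = ((-5 + 2)/2, (-4 + 2)/2, (-1 - 5)/2)
  = (-3/2, -2/2, -6/2)
  = (-1.5, -1, -3)

(-1.5, -1, -3)


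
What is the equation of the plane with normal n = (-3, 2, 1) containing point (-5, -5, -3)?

The plane through P with normal n = (a, b, c) satisfies n·(r - P) = 0,
i.e. ax + by + cz = a·x₀ + b·y₀ + c·z₀.
d = (-3)·(-5) + 2·(-5) + 1·(-3)
  = 15 - 10 - 3
  = 2
Equation: -3x + 2y + z = 2

-3x + 2y + z = 2


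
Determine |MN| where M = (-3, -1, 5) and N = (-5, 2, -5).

d = √[(x₂-x₁)² + (y₂-y₁)² + (z₂-z₁)²]
  = √[(-2)² + 3² + (-10)²]
  = √[4 + 9 + 100]
  = √113
  ≈ 10.63

10.63


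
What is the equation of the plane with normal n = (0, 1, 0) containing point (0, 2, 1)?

The plane through P with normal n = (a, b, c) satisfies n·(r - P) = 0,
i.e. ax + by + cz = a·x₀ + b·y₀ + c·z₀.
d = 0·0 + 1·2 + 0·1
  = 0 + 2 + 0
  = 2
Equation: y = 2

y = 2


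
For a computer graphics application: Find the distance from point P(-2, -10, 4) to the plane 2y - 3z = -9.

distance = |a·x₀ + b·y₀ + c·z₀ - d| / √(a² + b² + c²)
  = |0·(-2) + 2·(-10) + (-3)·4 - (-9)| / √(0² + 2² + (-3)²)
  = |0 - 20 - 12 + 9| / √(0 + 4 + 9)
  = |-23| / √13
  = 23 / 3.606
  ≈ 6.379

6.379


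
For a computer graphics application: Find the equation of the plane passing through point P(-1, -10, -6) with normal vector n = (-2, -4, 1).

The plane through P with normal n = (a, b, c) satisfies n·(r - P) = 0,
i.e. ax + by + cz = a·x₀ + b·y₀ + c·z₀.
d = (-2)·(-1) + (-4)·(-10) + 1·(-6)
  = 2 + 40 - 6
  = 36
Equation: -2x - 4y + z = 36

-2x - 4y + z = 36


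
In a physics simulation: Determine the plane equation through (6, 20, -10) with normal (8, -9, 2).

The plane through P with normal n = (a, b, c) satisfies n·(r - P) = 0,
i.e. ax + by + cz = a·x₀ + b·y₀ + c·z₀.
d = 8·6 + (-9)·20 + 2·(-10)
  = 48 - 180 - 20
  = -152
Equation: 8x - 9y + 2z = -152

8x - 9y + 2z = -152


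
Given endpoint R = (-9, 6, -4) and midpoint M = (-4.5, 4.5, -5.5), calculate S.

S = 2M - R
  = (2·(-4.5) - (-9), 2·4.5 - 6, 2·(-5.5) - (-4))
  = (-9 + 9, 9 - 6, -11 + 4)
  = (0, 3, -7)

(0, 3, -7)


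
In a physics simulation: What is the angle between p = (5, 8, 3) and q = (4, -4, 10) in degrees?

p·q = 5·4 + 8·(-4) + 3·10 = 20 - 32 + 30 = 18
|p| = √(5² + 8² + 3²) = √98 ≈ 9.899
|q| = √(4² + (-4)² + 10²) = √132 ≈ 11.49
cos θ = (p·q)/(|p||q|) = 18/(9.899·11.49) ≈ 0.1583
θ = arccos(0.1583) ≈ 80.89°

80.89°


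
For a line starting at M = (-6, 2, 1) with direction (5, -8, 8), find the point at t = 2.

P(t) = M + t·d
  = (-6 + 5·2, 2 + (-8)·2, 1 + 8·2)
  = (-6 + 10, 2 - 16, 1 + 16)
  = (4, -14, 17)

(4, -14, 17)


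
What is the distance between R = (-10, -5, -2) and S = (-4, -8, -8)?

d = √[(x₂-x₁)² + (y₂-y₁)² + (z₂-z₁)²]
  = √[6² + (-3)² + (-6)²]
  = √[36 + 9 + 36]
  = √81
  ≈ 9

9


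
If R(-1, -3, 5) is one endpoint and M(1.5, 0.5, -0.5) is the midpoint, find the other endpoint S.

S = 2M - R
  = (2·1.5 - (-1), 2·0.5 - (-3), 2·(-0.5) - 5)
  = (3 + 1, 1 + 3, -1 - 5)
  = (4, 4, -6)

(4, 4, -6)


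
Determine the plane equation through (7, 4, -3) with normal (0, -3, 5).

The plane through P with normal n = (a, b, c) satisfies n·(r - P) = 0,
i.e. ax + by + cz = a·x₀ + b·y₀ + c·z₀.
d = 0·7 + (-3)·4 + 5·(-3)
  = 0 - 12 - 15
  = -27
Equation: -3y + 5z = -27

-3y + 5z = -27


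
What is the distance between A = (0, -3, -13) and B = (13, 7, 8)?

d = √[(x₂-x₁)² + (y₂-y₁)² + (z₂-z₁)²]
  = √[13² + 10² + 21²]
  = √[169 + 100 + 441]
  = √710
  ≈ 26.65

26.65


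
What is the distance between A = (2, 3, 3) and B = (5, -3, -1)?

d = √[(x₂-x₁)² + (y₂-y₁)² + (z₂-z₁)²]
  = √[3² + (-6)² + (-4)²]
  = √[9 + 36 + 16]
  = √61
  ≈ 7.81

7.81


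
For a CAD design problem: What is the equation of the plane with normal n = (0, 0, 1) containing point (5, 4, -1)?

The plane through P with normal n = (a, b, c) satisfies n·(r - P) = 0,
i.e. ax + by + cz = a·x₀ + b·y₀ + c·z₀.
d = 0·5 + 0·4 + 1·(-1)
  = 0 + 0 - 1
  = -1
Equation: z = -1

z = -1


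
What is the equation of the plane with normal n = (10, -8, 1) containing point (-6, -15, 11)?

The plane through P with normal n = (a, b, c) satisfies n·(r - P) = 0,
i.e. ax + by + cz = a·x₀ + b·y₀ + c·z₀.
d = 10·(-6) + (-8)·(-15) + 1·11
  = -60 + 120 + 11
  = 71
Equation: 10x - 8y + z = 71

10x - 8y + z = 71


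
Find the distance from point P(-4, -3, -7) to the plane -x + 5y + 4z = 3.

distance = |a·x₀ + b·y₀ + c·z₀ - d| / √(a² + b² + c²)
  = |(-1)·(-4) + 5·(-3) + 4·(-7) - 3| / √((-1)² + 5² + 4²)
  = |4 - 15 - 28 - 3| / √(1 + 25 + 16)
  = |-42| / √42
  = 42 / 6.481
  ≈ 6.481

6.481


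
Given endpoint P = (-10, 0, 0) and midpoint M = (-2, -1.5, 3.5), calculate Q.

Q = 2M - P
  = (2·(-2) - (-10), 2·(-1.5) - 0, 2·3.5 - 0)
  = (-4 + 10, -3 + 0, 7 + 0)
  = (6, -3, 7)

(6, -3, 7)


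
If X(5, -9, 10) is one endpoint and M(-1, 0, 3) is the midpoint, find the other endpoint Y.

Y = 2M - X
  = (2·(-1) - 5, 2·0 - (-9), 2·3 - 10)
  = (-2 - 5, 0 + 9, 6 - 10)
  = (-7, 9, -4)

(-7, 9, -4)


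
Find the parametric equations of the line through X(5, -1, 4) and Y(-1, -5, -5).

Direction vector d = Y - X = (-1 - 5, -5 + 1, -5 - 4) = (-6, -4, -9)
Parametric form r = X + t·d:
x = 5 - 6t, y = -1 - 4t, z = 4 - 9t

x = 5 - 6t, y = -1 - 4t, z = 4 - 9t


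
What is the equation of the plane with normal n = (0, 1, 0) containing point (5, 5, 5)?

The plane through P with normal n = (a, b, c) satisfies n·(r - P) = 0,
i.e. ax + by + cz = a·x₀ + b·y₀ + c·z₀.
d = 0·5 + 1·5 + 0·5
  = 0 + 5 + 0
  = 5
Equation: y = 5

y = 5


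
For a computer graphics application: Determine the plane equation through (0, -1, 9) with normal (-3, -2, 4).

The plane through P with normal n = (a, b, c) satisfies n·(r - P) = 0,
i.e. ax + by + cz = a·x₀ + b·y₀ + c·z₀.
d = (-3)·0 + (-2)·(-1) + 4·9
  = 0 + 2 + 36
  = 38
Equation: -3x - 2y + 4z = 38

-3x - 2y + 4z = 38


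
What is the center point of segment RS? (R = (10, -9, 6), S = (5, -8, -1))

M = ((x₁+x₂)/2, (y₁+y₂)/2, (z₁+z₂)/2)
  = ((10 + 5)/2, (-9 - 8)/2, (6 - 1)/2)
  = (15/2, -17/2, 5/2)
  = (7.5, -8.5, 2.5)

(7.5, -8.5, 2.5)


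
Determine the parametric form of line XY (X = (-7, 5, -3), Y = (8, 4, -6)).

Direction vector d = Y - X = (8 + 7, 4 - 5, -6 + 3) = (15, -1, -3)
Parametric form r = X + t·d:
x = -7 + 15t, y = 5 - t, z = -3 - 3t

x = -7 + 15t, y = 5 - t, z = -3 - 3t


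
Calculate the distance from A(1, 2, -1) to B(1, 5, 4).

d = √[(x₂-x₁)² + (y₂-y₁)² + (z₂-z₁)²]
  = √[0² + 3² + 5²]
  = √[0 + 9 + 25]
  = √34
  ≈ 5.831

5.831


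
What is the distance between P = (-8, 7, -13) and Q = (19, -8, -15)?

d = √[(x₂-x₁)² + (y₂-y₁)² + (z₂-z₁)²]
  = √[27² + (-15)² + (-2)²]
  = √[729 + 225 + 4]
  = √958
  ≈ 30.95

30.95


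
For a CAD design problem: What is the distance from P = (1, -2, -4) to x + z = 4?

distance = |a·x₀ + b·y₀ + c·z₀ - d| / √(a² + b² + c²)
  = |1·1 + 0·(-2) + 1·(-4) - 4| / √(1² + 0² + 1²)
  = |1 + 0 - 4 - 4| / √(1 + 0 + 1)
  = |-7| / √2
  = 7 / 1.414
  ≈ 4.95

4.95


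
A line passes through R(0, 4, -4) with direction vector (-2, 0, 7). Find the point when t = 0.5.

P(t) = R + t·d
  = (0 + (-2)·0.5, 4 + 0·0.5, -4 + 7·0.5)
  = (0 - 1, 4 + 0, -4 + 3.5)
  = (-1, 4, -0.5)

(-1, 4, -0.5)


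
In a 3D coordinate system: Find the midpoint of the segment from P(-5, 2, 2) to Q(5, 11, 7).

M = ((x₁+x₂)/2, (y₁+y₂)/2, (z₁+z₂)/2)
  = ((-5 + 5)/2, (2 + 11)/2, (2 + 7)/2)
  = (0/2, 13/2, 9/2)
  = (0, 6.5, 4.5)

(0, 6.5, 4.5)


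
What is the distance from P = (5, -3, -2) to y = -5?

distance = |a·x₀ + b·y₀ + c·z₀ - d| / √(a² + b² + c²)
  = |0·5 + 1·(-3) + 0·(-2) - (-5)| / √(0² + 1² + 0²)
  = |0 - 3 + 0 + 5| / √(0 + 1 + 0)
  = |2| / √1
  = 2 / 1
  ≈ 2

2


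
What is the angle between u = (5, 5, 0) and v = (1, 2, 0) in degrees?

u·v = 5·1 + 5·2 + 0·0 = 5 + 10 + 0 = 15
|u| = √(5² + 5² + 0²) = √50 ≈ 7.071
|v| = √(1² + 2² + 0²) = √5 ≈ 2.236
cos θ = (u·v)/(|u||v|) = 15/(7.071·2.236) ≈ 0.9487
θ = arccos(0.9487) ≈ 18.43°

18.43°


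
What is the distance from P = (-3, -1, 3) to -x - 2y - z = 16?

distance = |a·x₀ + b·y₀ + c·z₀ - d| / √(a² + b² + c²)
  = |(-1)·(-3) + (-2)·(-1) + (-1)·3 - 16| / √((-1)² + (-2)² + (-1)²)
  = |3 + 2 - 3 - 16| / √(1 + 4 + 1)
  = |-14| / √6
  = 14 / 2.449
  ≈ 5.715

5.715


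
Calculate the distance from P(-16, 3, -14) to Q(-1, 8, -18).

d = √[(x₂-x₁)² + (y₂-y₁)² + (z₂-z₁)²]
  = √[15² + 5² + (-4)²]
  = √[225 + 25 + 16]
  = √266
  ≈ 16.31

16.31


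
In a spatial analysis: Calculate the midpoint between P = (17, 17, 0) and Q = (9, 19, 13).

M = ((x₁+x₂)/2, (y₁+y₂)/2, (z₁+z₂)/2)
  = ((17 + 9)/2, (17 + 19)/2, (0 + 13)/2)
  = (26/2, 36/2, 13/2)
  = (13, 18, 6.5)

(13, 18, 6.5)


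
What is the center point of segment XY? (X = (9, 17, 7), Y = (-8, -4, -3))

M = ((x₁+x₂)/2, (y₁+y₂)/2, (z₁+z₂)/2)
  = ((9 - 8)/2, (17 - 4)/2, (7 - 3)/2)
  = (1/2, 13/2, 4/2)
  = (0.5, 6.5, 2)

(0.5, 6.5, 2)


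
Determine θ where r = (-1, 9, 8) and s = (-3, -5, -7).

r·s = (-1)·(-3) + 9·(-5) + 8·(-7) = 3 - 45 - 56 = -98
|r| = √((-1)² + 9² + 8²) = √146 ≈ 12.08
|s| = √((-3)² + (-5)² + (-7)²) = √83 ≈ 9.11
cos θ = (r·s)/(|r||s|) = -98/(12.08·9.11) ≈ -0.8902
θ = arccos(-0.8902) ≈ 152.9°

152.9°


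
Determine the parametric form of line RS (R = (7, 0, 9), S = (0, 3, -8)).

Direction vector d = S - R = (0 - 7, 3 + 0, -8 - 9) = (-7, 3, -17)
Parametric form r = R + t·d:
x = 7 - 7t, y = 0 + 3t, z = 9 - 17t

x = 7 - 7t, y = 0 + 3t, z = 9 - 17t


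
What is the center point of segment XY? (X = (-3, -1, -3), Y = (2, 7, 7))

M = ((x₁+x₂)/2, (y₁+y₂)/2, (z₁+z₂)/2)
  = ((-3 + 2)/2, (-1 + 7)/2, (-3 + 7)/2)
  = (-1/2, 6/2, 4/2)
  = (-0.5, 3, 2)

(-0.5, 3, 2)


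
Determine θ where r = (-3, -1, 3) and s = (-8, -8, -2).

r·s = (-3)·(-8) + (-1)·(-8) + 3·(-2) = 24 + 8 - 6 = 26
|r| = √((-3)² + (-1)² + 3²) = √19 ≈ 4.359
|s| = √((-8)² + (-8)² + (-2)²) = √132 ≈ 11.49
cos θ = (r·s)/(|r||s|) = 26/(4.359·11.49) ≈ 0.5192
θ = arccos(0.5192) ≈ 58.72°

58.72°


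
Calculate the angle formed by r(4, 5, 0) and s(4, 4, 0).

r·s = 4·4 + 5·4 + 0·0 = 16 + 20 + 0 = 36
|r| = √(4² + 5² + 0²) = √41 ≈ 6.403
|s| = √(4² + 4² + 0²) = √32 ≈ 5.657
cos θ = (r·s)/(|r||s|) = 36/(6.403·5.657) ≈ 0.9939
θ = arccos(0.9939) ≈ 6.34°

6.34°


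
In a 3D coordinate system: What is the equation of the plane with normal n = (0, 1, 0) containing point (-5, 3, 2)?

The plane through P with normal n = (a, b, c) satisfies n·(r - P) = 0,
i.e. ax + by + cz = a·x₀ + b·y₀ + c·z₀.
d = 0·(-5) + 1·3 + 0·2
  = 0 + 3 + 0
  = 3
Equation: y = 3

y = 3


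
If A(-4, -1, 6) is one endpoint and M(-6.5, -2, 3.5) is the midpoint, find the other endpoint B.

B = 2M - A
  = (2·(-6.5) - (-4), 2·(-2) - (-1), 2·3.5 - 6)
  = (-13 + 4, -4 + 1, 7 - 6)
  = (-9, -3, 1)

(-9, -3, 1)


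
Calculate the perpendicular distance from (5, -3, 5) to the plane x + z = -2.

distance = |a·x₀ + b·y₀ + c·z₀ - d| / √(a² + b² + c²)
  = |1·5 + 0·(-3) + 1·5 - (-2)| / √(1² + 0² + 1²)
  = |5 + 0 + 5 + 2| / √(1 + 0 + 1)
  = |12| / √2
  = 12 / 1.414
  ≈ 8.485

8.485


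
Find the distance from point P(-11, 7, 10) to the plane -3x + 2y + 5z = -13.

distance = |a·x₀ + b·y₀ + c·z₀ - d| / √(a² + b² + c²)
  = |(-3)·(-11) + 2·7 + 5·10 - (-13)| / √((-3)² + 2² + 5²)
  = |33 + 14 + 50 + 13| / √(9 + 4 + 25)
  = |110| / √38
  = 110 / 6.164
  ≈ 17.84

17.84


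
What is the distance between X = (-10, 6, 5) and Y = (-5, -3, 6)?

d = √[(x₂-x₁)² + (y₂-y₁)² + (z₂-z₁)²]
  = √[5² + (-9)² + 1²]
  = √[25 + 81 + 1]
  = √107
  ≈ 10.34

10.34


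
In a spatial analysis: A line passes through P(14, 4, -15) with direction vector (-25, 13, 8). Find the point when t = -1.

P(t) = P + t·d
  = (14 + (-25)·(-1), 4 + 13·(-1), -15 + 8·(-1))
  = (14 + 25, 4 - 13, -15 - 8)
  = (39, -9, -23)

(39, -9, -23)


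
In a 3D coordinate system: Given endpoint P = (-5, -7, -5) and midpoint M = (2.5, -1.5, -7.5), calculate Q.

Q = 2M - P
  = (2·2.5 - (-5), 2·(-1.5) - (-7), 2·(-7.5) - (-5))
  = (5 + 5, -3 + 7, -15 + 5)
  = (10, 4, -10)

(10, 4, -10)


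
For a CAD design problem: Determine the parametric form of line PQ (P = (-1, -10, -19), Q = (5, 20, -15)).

Direction vector d = Q - P = (5 + 1, 20 + 10, -15 + 19) = (6, 30, 4)
Parametric form r = P + t·d:
x = -1 + 6t, y = -10 + 30t, z = -19 + 4t

x = -1 + 6t, y = -10 + 30t, z = -19 + 4t


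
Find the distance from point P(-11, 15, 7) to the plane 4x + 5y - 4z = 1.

distance = |a·x₀ + b·y₀ + c·z₀ - d| / √(a² + b² + c²)
  = |4·(-11) + 5·15 + (-4)·7 - 1| / √(4² + 5² + (-4)²)
  = |-44 + 75 - 28 - 1| / √(16 + 25 + 16)
  = |2| / √57
  = 2 / 7.55
  ≈ 0.2649

0.2649


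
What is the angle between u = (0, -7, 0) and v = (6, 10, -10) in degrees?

u·v = 0·6 + (-7)·10 + 0·(-10) = 0 - 70 + 0 = -70
|u| = √(0² + (-7)² + 0²) = √49 ≈ 7
|v| = √(6² + 10² + (-10)²) = √236 ≈ 15.36
cos θ = (u·v)/(|u||v|) = -70/(7·15.36) ≈ -0.6509
θ = arccos(-0.6509) ≈ 130.6°

130.6°


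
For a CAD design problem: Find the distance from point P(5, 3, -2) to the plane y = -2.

distance = |a·x₀ + b·y₀ + c·z₀ - d| / √(a² + b² + c²)
  = |0·5 + 1·3 + 0·(-2) - (-2)| / √(0² + 1² + 0²)
  = |0 + 3 + 0 + 2| / √(0 + 1 + 0)
  = |5| / √1
  = 5 / 1
  ≈ 5

5


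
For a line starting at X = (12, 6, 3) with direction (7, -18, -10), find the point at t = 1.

P(t) = X + t·d
  = (12 + 7·1, 6 + (-18)·1, 3 + (-10)·1)
  = (12 + 7, 6 - 18, 3 - 10)
  = (19, -12, -7)

(19, -12, -7)


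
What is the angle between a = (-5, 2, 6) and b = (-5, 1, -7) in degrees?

a·b = (-5)·(-5) + 2·1 + 6·(-7) = 25 + 2 - 42 = -15
|a| = √((-5)² + 2² + 6²) = √65 ≈ 8.062
|b| = √((-5)² + 1² + (-7)²) = √75 ≈ 8.66
cos θ = (a·b)/(|a||b|) = -15/(8.062·8.66) ≈ -0.2148
θ = arccos(-0.2148) ≈ 102.4°

102.4°


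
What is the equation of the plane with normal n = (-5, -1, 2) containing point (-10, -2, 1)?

The plane through P with normal n = (a, b, c) satisfies n·(r - P) = 0,
i.e. ax + by + cz = a·x₀ + b·y₀ + c·z₀.
d = (-5)·(-10) + (-1)·(-2) + 2·1
  = 50 + 2 + 2
  = 54
Equation: -5x - y + 2z = 54

-5x - y + 2z = 54


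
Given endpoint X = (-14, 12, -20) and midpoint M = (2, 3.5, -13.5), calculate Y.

Y = 2M - X
  = (2·2 - (-14), 2·3.5 - 12, 2·(-13.5) - (-20))
  = (4 + 14, 7 - 12, -27 + 20)
  = (18, -5, -7)

(18, -5, -7)


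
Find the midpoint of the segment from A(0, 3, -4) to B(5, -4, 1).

M = ((x₁+x₂)/2, (y₁+y₂)/2, (z₁+z₂)/2)
  = ((0 + 5)/2, (3 - 4)/2, (-4 + 1)/2)
  = (5/2, -1/2, -3/2)
  = (2.5, -0.5, -1.5)

(2.5, -0.5, -1.5)


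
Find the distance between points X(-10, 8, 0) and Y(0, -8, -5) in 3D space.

d = √[(x₂-x₁)² + (y₂-y₁)² + (z₂-z₁)²]
  = √[10² + (-16)² + (-5)²]
  = √[100 + 256 + 25]
  = √381
  ≈ 19.52

19.52


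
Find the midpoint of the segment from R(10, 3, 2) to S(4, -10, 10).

M = ((x₁+x₂)/2, (y₁+y₂)/2, (z₁+z₂)/2)
  = ((10 + 4)/2, (3 - 10)/2, (2 + 10)/2)
  = (14/2, -7/2, 12/2)
  = (7, -3.5, 6)

(7, -3.5, 6)


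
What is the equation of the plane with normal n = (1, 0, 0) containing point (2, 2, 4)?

The plane through P with normal n = (a, b, c) satisfies n·(r - P) = 0,
i.e. ax + by + cz = a·x₀ + b·y₀ + c·z₀.
d = 1·2 + 0·2 + 0·4
  = 2 + 0 + 0
  = 2
Equation: x = 2

x = 2


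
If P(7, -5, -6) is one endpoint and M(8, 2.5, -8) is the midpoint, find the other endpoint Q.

Q = 2M - P
  = (2·8 - 7, 2·2.5 - (-5), 2·(-8) - (-6))
  = (16 - 7, 5 + 5, -16 + 6)
  = (9, 10, -10)

(9, 10, -10)


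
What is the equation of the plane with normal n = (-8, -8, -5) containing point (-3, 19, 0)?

The plane through P with normal n = (a, b, c) satisfies n·(r - P) = 0,
i.e. ax + by + cz = a·x₀ + b·y₀ + c·z₀.
d = (-8)·(-3) + (-8)·19 + (-5)·0
  = 24 - 152 + 0
  = -128
Equation: -8x - 8y - 5z = -128

-8x - 8y - 5z = -128


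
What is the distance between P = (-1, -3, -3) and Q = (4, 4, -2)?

d = √[(x₂-x₁)² + (y₂-y₁)² + (z₂-z₁)²]
  = √[5² + 7² + 1²]
  = √[25 + 49 + 1]
  = √75
  ≈ 8.66

8.66


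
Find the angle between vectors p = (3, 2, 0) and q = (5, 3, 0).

p·q = 3·5 + 2·3 + 0·0 = 15 + 6 + 0 = 21
|p| = √(3² + 2² + 0²) = √13 ≈ 3.606
|q| = √(5² + 3² + 0²) = √34 ≈ 5.831
cos θ = (p·q)/(|p||q|) = 21/(3.606·5.831) ≈ 0.9989
θ = arccos(0.9989) ≈ 2.726°

2.726°


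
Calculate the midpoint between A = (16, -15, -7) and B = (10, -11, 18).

M = ((x₁+x₂)/2, (y₁+y₂)/2, (z₁+z₂)/2)
  = ((16 + 10)/2, (-15 - 11)/2, (-7 + 18)/2)
  = (26/2, -26/2, 11/2)
  = (13, -13, 5.5)

(13, -13, 5.5)


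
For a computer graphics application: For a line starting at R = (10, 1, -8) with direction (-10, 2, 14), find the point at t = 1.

P(t) = R + t·d
  = (10 + (-10)·1, 1 + 2·1, -8 + 14·1)
  = (10 - 10, 1 + 2, -8 + 14)
  = (0, 3, 6)

(0, 3, 6)


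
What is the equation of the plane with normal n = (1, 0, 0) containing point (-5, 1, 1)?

The plane through P with normal n = (a, b, c) satisfies n·(r - P) = 0,
i.e. ax + by + cz = a·x₀ + b·y₀ + c·z₀.
d = 1·(-5) + 0·1 + 0·1
  = -5 + 0 + 0
  = -5
Equation: x = -5

x = -5


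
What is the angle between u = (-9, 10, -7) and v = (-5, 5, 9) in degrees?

u·v = (-9)·(-5) + 10·5 + (-7)·9 = 45 + 50 - 63 = 32
|u| = √((-9)² + 10² + (-7)²) = √230 ≈ 15.17
|v| = √((-5)² + 5² + 9²) = √131 ≈ 11.45
cos θ = (u·v)/(|u||v|) = 32/(15.17·11.45) ≈ 0.1844
θ = arccos(0.1844) ≈ 79.38°

79.38°


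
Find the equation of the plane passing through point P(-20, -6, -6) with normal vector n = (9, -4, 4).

The plane through P with normal n = (a, b, c) satisfies n·(r - P) = 0,
i.e. ax + by + cz = a·x₀ + b·y₀ + c·z₀.
d = 9·(-20) + (-4)·(-6) + 4·(-6)
  = -180 + 24 - 24
  = -180
Equation: 9x - 4y + 4z = -180

9x - 4y + 4z = -180


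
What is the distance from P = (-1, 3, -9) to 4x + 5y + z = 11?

distance = |a·x₀ + b·y₀ + c·z₀ - d| / √(a² + b² + c²)
  = |4·(-1) + 5·3 + 1·(-9) - 11| / √(4² + 5² + 1²)
  = |-4 + 15 - 9 - 11| / √(16 + 25 + 1)
  = |-9| / √42
  = 9 / 6.481
  ≈ 1.389

1.389


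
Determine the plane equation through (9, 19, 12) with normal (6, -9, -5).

The plane through P with normal n = (a, b, c) satisfies n·(r - P) = 0,
i.e. ax + by + cz = a·x₀ + b·y₀ + c·z₀.
d = 6·9 + (-9)·19 + (-5)·12
  = 54 - 171 - 60
  = -177
Equation: 6x - 9y - 5z = -177

6x - 9y - 5z = -177


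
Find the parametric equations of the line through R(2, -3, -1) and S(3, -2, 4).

Direction vector d = S - R = (3 - 2, -2 + 3, 4 + 1) = (1, 1, 5)
Parametric form r = R + t·d:
x = 2 + t, y = -3 + t, z = -1 + 5t

x = 2 + t, y = -3 + t, z = -1 + 5t


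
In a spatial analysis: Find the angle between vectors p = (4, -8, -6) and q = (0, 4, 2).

p·q = 4·0 + (-8)·4 + (-6)·2 = 0 - 32 - 12 = -44
|p| = √(4² + (-8)² + (-6)²) = √116 ≈ 10.77
|q| = √(0² + 4² + 2²) = √20 ≈ 4.472
cos θ = (p·q)/(|p||q|) = -44/(10.77·4.472) ≈ -0.9135
θ = arccos(-0.9135) ≈ 156°

156°


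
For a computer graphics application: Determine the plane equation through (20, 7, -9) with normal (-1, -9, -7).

The plane through P with normal n = (a, b, c) satisfies n·(r - P) = 0,
i.e. ax + by + cz = a·x₀ + b·y₀ + c·z₀.
d = (-1)·20 + (-9)·7 + (-7)·(-9)
  = -20 - 63 + 63
  = -20
Equation: -x - 9y - 7z = -20

-x - 9y - 7z = -20


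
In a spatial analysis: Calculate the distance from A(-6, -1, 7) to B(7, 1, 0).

d = √[(x₂-x₁)² + (y₂-y₁)² + (z₂-z₁)²]
  = √[13² + 2² + (-7)²]
  = √[169 + 4 + 49]
  = √222
  ≈ 14.9

14.9


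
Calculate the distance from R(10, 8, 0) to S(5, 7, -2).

d = √[(x₂-x₁)² + (y₂-y₁)² + (z₂-z₁)²]
  = √[(-5)² + (-1)² + (-2)²]
  = √[25 + 1 + 4]
  = √30
  ≈ 5.477

5.477


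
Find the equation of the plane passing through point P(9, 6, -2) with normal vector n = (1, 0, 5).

The plane through P with normal n = (a, b, c) satisfies n·(r - P) = 0,
i.e. ax + by + cz = a·x₀ + b·y₀ + c·z₀.
d = 1·9 + 0·6 + 5·(-2)
  = 9 + 0 - 10
  = -1
Equation: x + 5z = -1

x + 5z = -1


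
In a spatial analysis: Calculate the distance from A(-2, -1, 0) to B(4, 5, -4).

d = √[(x₂-x₁)² + (y₂-y₁)² + (z₂-z₁)²]
  = √[6² + 6² + (-4)²]
  = √[36 + 36 + 16]
  = √88
  ≈ 9.381

9.381


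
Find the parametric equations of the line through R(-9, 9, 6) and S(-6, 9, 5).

Direction vector d = S - R = (-6 + 9, 9 - 9, 5 - 6) = (3, 0, -1)
Parametric form r = R + t·d:
x = -9 + 3t, y = 9, z = 6 - t

x = -9 + 3t, y = 9, z = 6 - t


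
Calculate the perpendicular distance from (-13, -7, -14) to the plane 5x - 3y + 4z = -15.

distance = |a·x₀ + b·y₀ + c·z₀ - d| / √(a² + b² + c²)
  = |5·(-13) + (-3)·(-7) + 4·(-14) - (-15)| / √(5² + (-3)² + 4²)
  = |-65 + 21 - 56 + 15| / √(25 + 9 + 16)
  = |-85| / √50
  = 85 / 7.071
  ≈ 12.02

12.02
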